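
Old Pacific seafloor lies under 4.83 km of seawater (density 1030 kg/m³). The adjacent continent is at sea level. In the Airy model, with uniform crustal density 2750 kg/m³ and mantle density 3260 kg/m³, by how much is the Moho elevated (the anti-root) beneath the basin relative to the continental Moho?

16.3 km

Isostatic balance requires: replacing crust with seawater at the top is compensated by replacing crust with mantle at the base: d (ρ_c − ρ_w) = a (ρ_m − ρ_c).
a = d (ρ_c − ρ_w)/(ρ_m − ρ_c) = 4.83 km × 1720/510 = 16.3 km.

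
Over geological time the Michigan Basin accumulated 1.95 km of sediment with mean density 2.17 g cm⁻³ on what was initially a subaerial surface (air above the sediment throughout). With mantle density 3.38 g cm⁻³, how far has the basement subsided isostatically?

Subaerial load: s = t ρ_sed / ρ_m = 1.95 km × 2.17/3.38 = 1.25 km.

1.25 km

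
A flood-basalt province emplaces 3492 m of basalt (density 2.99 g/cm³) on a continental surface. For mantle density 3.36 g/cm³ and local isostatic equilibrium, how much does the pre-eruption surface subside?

Subaerial loading: s = t ρ_load / ρ_m.
s = 3492 m × 2.99/3.36 = 3110 m.

3110 m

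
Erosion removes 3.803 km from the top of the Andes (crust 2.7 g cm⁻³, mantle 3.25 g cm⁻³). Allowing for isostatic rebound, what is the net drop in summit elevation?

Rebound u = e ρ_c/ρ_m = 3.803 km × 2.7/3.25 = 3.159 km.
Net surface drop = e − u = 3.803 km − 3.159 km = e (ρ_m − ρ_c)/ρ_m = 0.644 km.

0.644 km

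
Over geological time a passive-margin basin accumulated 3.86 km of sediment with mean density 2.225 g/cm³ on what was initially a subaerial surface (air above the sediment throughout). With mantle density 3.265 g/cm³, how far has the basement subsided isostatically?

2.63 km

Subaerial load: s = t ρ_sed / ρ_m = 3.86 km × 2.225/3.265 = 2.63 km.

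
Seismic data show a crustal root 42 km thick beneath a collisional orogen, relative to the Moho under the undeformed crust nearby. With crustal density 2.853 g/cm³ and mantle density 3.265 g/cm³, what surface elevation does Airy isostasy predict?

6.07 km

For local isostatic compensation: ρ_c h = (ρ_m − ρ_c) r.
h = r (ρ_m − ρ_c) / ρ_c = 42 km × (3.265 − 2.853) / 2.853 = 6.07 km.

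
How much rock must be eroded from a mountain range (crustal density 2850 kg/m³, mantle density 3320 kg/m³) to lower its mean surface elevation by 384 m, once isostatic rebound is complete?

Net drop Δ = e − u = e − e ρ_c/ρ_m = e (ρ_m − ρ_c)/ρ_m.
e = Δ ρ_m/(ρ_m − ρ_c) = 384 m × 3320/470 = 2710 m.

2710 m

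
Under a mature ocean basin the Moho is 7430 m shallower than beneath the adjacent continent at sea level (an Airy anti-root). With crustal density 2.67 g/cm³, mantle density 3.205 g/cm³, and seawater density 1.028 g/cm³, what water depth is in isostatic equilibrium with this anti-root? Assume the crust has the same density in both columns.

2420 m

Replacing a thickness d of crust by seawater at the top must be balanced by replacing crust with mantle at the base: d (ρ_c − ρ_w) = a (ρ_m − ρ_c).
d = a (ρ_m − ρ_c)/(ρ_c − ρ_w) = 7430 m × 0.535/1.642 = 2420 m.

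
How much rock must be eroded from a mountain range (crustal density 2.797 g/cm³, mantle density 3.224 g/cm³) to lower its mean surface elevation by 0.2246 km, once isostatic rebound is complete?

Net drop Δ = e − u = e − e ρ_c/ρ_m = e (ρ_m − ρ_c)/ρ_m.
e = Δ ρ_m/(ρ_m − ρ_c) = 0.2246 km × 3.224/0.427 = 1.7 km.

1.7 km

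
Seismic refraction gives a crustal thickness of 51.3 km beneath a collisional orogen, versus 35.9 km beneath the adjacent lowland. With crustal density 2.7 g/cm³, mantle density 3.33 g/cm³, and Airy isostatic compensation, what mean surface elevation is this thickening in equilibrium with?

2.91 km

Excess crust Δ = 51.3 km − 35.9 km = 15.4 km, split between elevation h and root r with h + r = Δ.
Airy balance ρ_c h = (ρ_m − ρ_c) r gives r = h ρ_c/(ρ_m − ρ_c), so h (1 + ρ_c/(ρ_m − ρ_c)) = Δ, i.e. h = Δ (ρ_m − ρ_c)/ρ_m.
h = 15.4 km × 0.63/3.33 = 2.91 km.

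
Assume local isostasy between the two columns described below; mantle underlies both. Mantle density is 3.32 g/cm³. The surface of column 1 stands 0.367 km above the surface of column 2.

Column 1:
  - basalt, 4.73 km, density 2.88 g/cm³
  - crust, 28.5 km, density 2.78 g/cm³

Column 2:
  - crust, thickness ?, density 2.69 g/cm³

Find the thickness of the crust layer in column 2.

25.8 km

Take the compensation level at the base of the deeper column (depth z_c below the surface of column 1) and equate Σ ρ_i t_i down to z_c; mantle fills any gap and the z_c terms cancel.
Column 1: 4.73×2.88 + 28.5×2.78 + (z_c − 33.23)×3.32
Column 2: 0.367×0 + x×2.69 + (z_c − 0.367 − 0 − x)×3.32
The z_c×3.32 term appears on both sides and cancels. Collect the known terms of each column as K = Σ(ρt)_known − 3.32 × (depth of known layers): K_1 = 92.8524 − 3.32×33.23 = −17.4712; K_2 = 0 − 3.32×(0.367 + 0) = −1.21844.
Balance: K_1 = K_2 − x×(3.32 − 2.69), so x = (K_2 − K_1)/(3.32 − 2.69) = 16.2528/0.63 = 25.8 km.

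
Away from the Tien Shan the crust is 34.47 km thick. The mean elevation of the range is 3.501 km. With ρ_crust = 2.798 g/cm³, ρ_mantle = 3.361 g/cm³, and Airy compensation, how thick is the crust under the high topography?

55.4 km

Root depth r = h ρ_c / (ρ_m − ρ_c) = 3.501 km × 2.798 / 0.563 = 17.4 km.
Total thickness = T + h + r = 34.47 km + 3.501 km + 17.4 km = 55.4 km.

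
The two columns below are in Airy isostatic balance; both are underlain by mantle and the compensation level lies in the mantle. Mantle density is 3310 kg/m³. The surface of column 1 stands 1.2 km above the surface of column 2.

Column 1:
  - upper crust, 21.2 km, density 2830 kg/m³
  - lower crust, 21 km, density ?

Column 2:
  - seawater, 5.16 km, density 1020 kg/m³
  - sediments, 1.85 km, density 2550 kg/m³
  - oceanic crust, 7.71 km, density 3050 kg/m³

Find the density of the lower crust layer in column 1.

Take the compensation level at the base of the deeper column (depth z_c below the surface of column 1) and equate Σ ρ_i t_i down to z_c; mantle fills any gap and the z_c terms cancel.
Column 1: 21.2×2830 + 21×ρ + (z_c − 42.2)×3310
Column 2: 1.2×0 + 5.16×1020 + 1.85×2550 + 7.71×3050 + (z_c − 1.2 − 14.72)×3310
The z_c×3310 term appears on both sides and cancels. Collect the known terms of each column as K = Σ(ρt)_known − 3310 × (depth of known layers): K_1 = 59996 − 3310×42.2 = −79686; K_2 = 33496.2 − 3310×(1.2 + 14.72) = −19199.
Balance: K_1 + 21×ρ = K_2, so ρ = (K_2 − K_1)/21 = 60487/21 = 2880 kg/m³.

2880 kg/m³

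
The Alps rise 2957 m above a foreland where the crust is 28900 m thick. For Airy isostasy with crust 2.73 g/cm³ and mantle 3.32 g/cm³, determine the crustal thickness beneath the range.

45500 m

Root depth r = h ρ_c / (ρ_m − ρ_c) = 2957 m × 2.73 / 0.59 = 13680 m.
Total thickness = T + h + r = 28900 m + 2957 m + 13680 m = 45500 m.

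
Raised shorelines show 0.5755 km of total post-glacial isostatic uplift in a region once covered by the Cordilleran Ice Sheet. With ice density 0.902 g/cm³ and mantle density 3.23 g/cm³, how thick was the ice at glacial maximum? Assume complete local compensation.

2.06 km

u = t ρ_ice/ρ_m → t = u ρ_m/ρ_ice = 0.5755 km × 3.23/0.902 = 2.06 km.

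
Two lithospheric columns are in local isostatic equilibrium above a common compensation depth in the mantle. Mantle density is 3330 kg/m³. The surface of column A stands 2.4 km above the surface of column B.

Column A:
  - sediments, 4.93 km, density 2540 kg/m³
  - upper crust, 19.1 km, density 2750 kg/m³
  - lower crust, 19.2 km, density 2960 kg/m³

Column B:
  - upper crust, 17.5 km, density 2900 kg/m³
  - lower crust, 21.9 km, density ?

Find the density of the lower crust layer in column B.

Take the compensation level at the base of the deeper column (depth z_c below the surface of column A) and equate Σ ρ_i t_i down to z_c; mantle fills any gap and the z_c terms cancel.
Column A: 4.93×2540 + 19.1×2750 + 19.2×2960 + (z_c − 43.23)×3330
Column B: 2.4×0 + 17.5×2900 + 21.9×ρ + (z_c − 2.4 − 39.4)×3330
The z_c×3330 term appears on both sides and cancels. Collect the known terms of each column as K = Σ(ρt)_known − 3330 × (depth of known layers): K_A = 121879.2 − 3330×43.23 = −22076.7; K_B = 50750 − 3330×(2.4 + 39.4) = −88444.
Balance: K_A = K_B + 21.9×ρ, so ρ = (K_A − K_B)/21.9 = 66367.3/21.9 = 3030 kg/m³.

3030 kg/m³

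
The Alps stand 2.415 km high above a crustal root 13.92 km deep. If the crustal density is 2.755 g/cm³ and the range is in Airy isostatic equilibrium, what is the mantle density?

Airy balance: ρ_c h = (ρ_m − ρ_c) r → ρ_m = ρ_c (1 + h/r).
ρ_m = 2.755 × (1 + 2.415 km/13.92 km) = 3.23 g/cm³.

3.23 g/cm³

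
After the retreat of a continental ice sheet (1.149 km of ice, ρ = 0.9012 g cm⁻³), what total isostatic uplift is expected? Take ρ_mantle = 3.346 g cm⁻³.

0.309 km

Removing the load lets mantle flow back in; uplift u satisfies ρ_ice t = ρ_m u.
u = t ρ_ice/ρ_m = 1.149 km × 0.9012/3.346 = 0.309 km.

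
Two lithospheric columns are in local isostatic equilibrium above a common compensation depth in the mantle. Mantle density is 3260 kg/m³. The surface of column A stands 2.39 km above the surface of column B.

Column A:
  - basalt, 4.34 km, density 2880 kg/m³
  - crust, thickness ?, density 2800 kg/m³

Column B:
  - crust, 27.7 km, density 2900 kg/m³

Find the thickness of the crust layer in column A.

35 km

Take the compensation level at the base of the deeper column (depth z_c below the surface of column A) and equate Σ ρ_i t_i down to z_c; mantle fills any gap and the z_c terms cancel.
Column A: 4.34×2880 + x×2800 + (z_c − 4.34 − x)×3260
Column B: 2.39×0 + 27.7×2900 + (z_c − 2.39 − 27.7)×3260
The z_c×3260 term appears on both sides and cancels. Collect the known terms of each column as K = Σ(ρt)_known − 3260 × (depth of known layers): K_A = 12499.2 − 3260×4.34 = −1649.2; K_B = 80330 − 3260×(2.39 + 27.7) = −17763.4.
Balance: K_A − x×(3260 − 2800) = K_B, so x = (K_A − K_B)/(3260 − 2800) = 16114.2/460 = 35 km.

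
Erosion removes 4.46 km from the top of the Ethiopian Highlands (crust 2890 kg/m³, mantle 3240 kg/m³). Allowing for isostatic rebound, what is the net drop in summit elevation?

Rebound u = e ρ_c/ρ_m = 4.46 km × 2890/3240 = 3.978 km.
Net surface drop = e − u = 4.46 km − 3.978 km = e (ρ_m − ρ_c)/ρ_m = 0.482 km.

0.482 km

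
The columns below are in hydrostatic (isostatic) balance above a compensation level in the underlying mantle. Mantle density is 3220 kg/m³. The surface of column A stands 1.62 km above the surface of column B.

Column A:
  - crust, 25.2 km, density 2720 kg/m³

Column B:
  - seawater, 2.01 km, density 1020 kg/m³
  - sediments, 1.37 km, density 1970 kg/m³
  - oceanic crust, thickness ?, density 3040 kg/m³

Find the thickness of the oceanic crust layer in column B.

6.94 km

Take the compensation level at the base of the deeper column (depth z_c below the surface of column A) and equate Σ ρ_i t_i down to z_c; mantle fills any gap and the z_c terms cancel.
Column A: 25.2×2720 + (z_c − 25.2)×3220
Column B: 1.62×0 + 2.01×1020 + 1.37×1970 + x×3040 + (z_c − 1.62 − 3.38 − x)×3220
The z_c×3220 term appears on both sides and cancels. Collect the known terms of each column as K = Σ(ρt)_known − 3220 × (depth of known layers): K_A = 68544 − 3220×25.2 = −12600; K_B = 4749.1 − 3220×(1.62 + 3.38) = −11350.9.
Balance: K_A = K_B − x×(3220 − 3040), so x = (K_B − K_A)/(3220 − 3040) = 1249.1/180 = 6.94 km.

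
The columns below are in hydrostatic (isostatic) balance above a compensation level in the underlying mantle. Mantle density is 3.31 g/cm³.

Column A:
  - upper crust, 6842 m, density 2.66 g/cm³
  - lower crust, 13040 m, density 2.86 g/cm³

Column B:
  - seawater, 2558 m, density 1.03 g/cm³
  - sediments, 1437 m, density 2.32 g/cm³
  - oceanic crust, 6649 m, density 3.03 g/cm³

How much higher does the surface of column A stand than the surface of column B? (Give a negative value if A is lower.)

362 m

For any compensation level in the mantle, the mantle terms cancel and isostasy reduces to e = (Σt_A − Σt_B) − (Σ(ρt)_A − Σ(ρt)_B) / ρ_m.
Σt_A = 19882 m; Σt_B = 10644 m; Σ(ρt)_A = 55494.12; Σ(ρt)_B = 26115.05 (in m·g/cm³).
e = (19882 − 10644) − (55494.12 − 26115.05) / 3.31 = 362 m.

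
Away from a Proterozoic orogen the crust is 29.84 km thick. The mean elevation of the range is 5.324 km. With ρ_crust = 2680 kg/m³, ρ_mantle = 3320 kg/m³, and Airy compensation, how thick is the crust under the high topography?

57.5 km

Root depth r = h ρ_c / (ρ_m − ρ_c) = 5.324 km × 2680 / 640 = 22.29 km.
Total thickness = T + h + r = 29.84 km + 5.324 km + 22.29 km = 57.5 km.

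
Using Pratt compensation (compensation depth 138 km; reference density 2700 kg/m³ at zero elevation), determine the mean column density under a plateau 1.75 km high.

2670 kg/m³

Pratt balance: ρ_ref D = ρ (D + h).
ρ = ρ_ref D/(D + h) = 2700 × 138 km/(138 km + 1.75 km) = 2670 kg/m³.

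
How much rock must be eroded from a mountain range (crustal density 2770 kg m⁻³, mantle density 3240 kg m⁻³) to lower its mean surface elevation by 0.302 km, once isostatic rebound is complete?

2.08 km

Net drop Δ = e − u = e − e ρ_c/ρ_m = e (ρ_m − ρ_c)/ρ_m.
e = Δ ρ_m/(ρ_m − ρ_c) = 0.302 km × 3240/470 = 2.08 km.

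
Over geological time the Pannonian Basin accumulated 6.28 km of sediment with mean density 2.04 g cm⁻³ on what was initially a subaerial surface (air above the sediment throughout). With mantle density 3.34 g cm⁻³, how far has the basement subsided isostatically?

Subaerial load: s = t ρ_sed / ρ_m = 6.28 km × 2.04/3.34 = 3.84 km.

3.84 km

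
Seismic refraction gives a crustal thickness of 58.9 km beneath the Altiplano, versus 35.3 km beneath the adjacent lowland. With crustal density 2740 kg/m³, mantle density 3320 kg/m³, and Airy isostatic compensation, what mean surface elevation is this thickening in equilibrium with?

Excess crust Δ = 58.9 km − 35.3 km = 23.6 km, split between elevation h and root r with h + r = Δ.
Airy balance ρ_c h = (ρ_m − ρ_c) r gives r = h ρ_c/(ρ_m − ρ_c), so h (1 + ρ_c/(ρ_m − ρ_c)) = Δ, i.e. h = Δ (ρ_m − ρ_c)/ρ_m.
h = 23.6 km × 580/3320 = 4.12 km.

4.12 km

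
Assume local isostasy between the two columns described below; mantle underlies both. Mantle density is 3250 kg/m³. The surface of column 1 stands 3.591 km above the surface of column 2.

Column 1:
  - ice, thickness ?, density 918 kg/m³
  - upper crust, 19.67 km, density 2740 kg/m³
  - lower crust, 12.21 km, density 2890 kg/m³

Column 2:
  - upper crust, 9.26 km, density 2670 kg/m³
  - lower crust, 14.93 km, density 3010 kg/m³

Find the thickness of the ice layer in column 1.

Take the compensation level at the base of the deeper column (depth z_c below the surface of column 1) and equate Σ ρ_i t_i down to z_c; mantle fills any gap and the z_c terms cancel.
Column 1: x×918 + 19.67×2740 + 12.21×2890 + (z_c − 31.88 − x)×3250
Column 2: 3.591×0 + 9.26×2670 + 14.93×3010 + (z_c − 3.591 − 24.19)×3250
The z_c×3250 term appears on both sides and cancels. Collect the known terms of each column as K = Σ(ρt)_known − 3250 × (depth of known layers): K_1 = 89182.7 − 3250×31.88 = −14427.3; K_2 = 69663.5 − 3250×(3.591 + 24.19) = −20624.75.
Balance: K_1 − x×(3250 − 918) = K_2, so x = (K_1 − K_2)/(3250 − 918) = 6197.45/2332 = 2.66 km.

2.66 km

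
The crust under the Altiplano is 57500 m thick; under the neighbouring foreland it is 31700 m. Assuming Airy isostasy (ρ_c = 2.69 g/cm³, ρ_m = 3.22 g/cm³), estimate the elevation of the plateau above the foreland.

4250 m

Excess crust Δ = 57500 m − 31700 m = 25800 m, split between elevation h and root r with h + r = Δ.
Airy balance ρ_c h = (ρ_m − ρ_c) r gives r = h ρ_c/(ρ_m − ρ_c), so h (1 + ρ_c/(ρ_m − ρ_c)) = Δ, i.e. h = Δ (ρ_m − ρ_c)/ρ_m.
h = 25800 m × 0.53/3.22 = 4250 m.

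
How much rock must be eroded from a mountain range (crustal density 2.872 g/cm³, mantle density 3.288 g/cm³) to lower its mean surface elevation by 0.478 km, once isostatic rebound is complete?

Net drop Δ = e − u = e − e ρ_c/ρ_m = e (ρ_m − ρ_c)/ρ_m.
e = Δ ρ_m/(ρ_m − ρ_c) = 0.478 km × 3.288/0.416 = 3.78 km.

3.78 km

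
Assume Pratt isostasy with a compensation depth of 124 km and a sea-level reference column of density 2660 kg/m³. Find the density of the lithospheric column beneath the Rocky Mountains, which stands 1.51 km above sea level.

2630 kg/m³

Pratt balance: ρ_ref D = ρ (D + h).
ρ = ρ_ref D/(D + h) = 2660 × 124 km/(124 km + 1.51 km) = 2630 kg/m³.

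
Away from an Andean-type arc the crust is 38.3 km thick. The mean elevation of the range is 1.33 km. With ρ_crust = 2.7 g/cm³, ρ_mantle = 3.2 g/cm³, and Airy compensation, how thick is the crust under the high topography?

46.8 km

Root depth r = h ρ_c / (ρ_m − ρ_c) = 1.33 km × 2.7 / 0.5 = 7.182 km.
Total thickness = T + h + r = 38.3 km + 1.33 km + 7.182 km = 46.8 km.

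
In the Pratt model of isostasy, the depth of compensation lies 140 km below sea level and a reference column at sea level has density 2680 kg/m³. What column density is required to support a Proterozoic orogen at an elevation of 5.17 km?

2580 kg/m³

Pratt balance: ρ_ref D = ρ (D + h).
ρ = ρ_ref D/(D + h) = 2680 × 140 km/(140 km + 5.17 km) = 2580 kg/m³.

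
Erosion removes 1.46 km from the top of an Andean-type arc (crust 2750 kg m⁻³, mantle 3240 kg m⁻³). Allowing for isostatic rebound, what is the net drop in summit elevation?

0.221 km

Rebound u = e ρ_c/ρ_m = 1.46 km × 2750/3240 = 1.239 km.
Net surface drop = e − u = 1.46 km − 1.239 km = e (ρ_m − ρ_c)/ρ_m = 0.221 km.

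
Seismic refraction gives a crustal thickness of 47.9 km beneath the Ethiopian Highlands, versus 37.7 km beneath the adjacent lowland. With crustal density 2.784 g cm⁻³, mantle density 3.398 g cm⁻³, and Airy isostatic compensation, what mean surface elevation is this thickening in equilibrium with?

1.84 km

Excess crust Δ = 47.9 km − 37.7 km = 10.2 km, split between elevation h and root r with h + r = Δ.
Airy balance ρ_c h = (ρ_m − ρ_c) r gives r = h ρ_c/(ρ_m − ρ_c), so h (1 + ρ_c/(ρ_m − ρ_c)) = Δ, i.e. h = Δ (ρ_m − ρ_c)/ρ_m.
h = 10.2 km × 0.614/3.398 = 1.84 km.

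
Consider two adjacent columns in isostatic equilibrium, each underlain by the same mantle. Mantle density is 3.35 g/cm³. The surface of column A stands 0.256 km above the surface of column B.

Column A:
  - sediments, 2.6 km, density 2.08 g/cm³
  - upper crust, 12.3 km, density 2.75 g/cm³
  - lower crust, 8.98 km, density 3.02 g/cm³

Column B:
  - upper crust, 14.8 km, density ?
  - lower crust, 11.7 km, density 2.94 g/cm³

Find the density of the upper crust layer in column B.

Take the compensation level at the base of the deeper column (depth z_c below the surface of column A) and equate Σ ρ_i t_i down to z_c; mantle fills any gap and the z_c terms cancel.
Column A: 2.6×2.08 + 12.3×2.75 + 8.98×3.02 + (z_c − 23.88)×3.35
Column B: 0.256×0 + 14.8×ρ + 11.7×2.94 + (z_c − 0.256 − 26.5)×3.35
The z_c×3.35 term appears on both sides and cancels. Collect the known terms of each column as K = Σ(ρt)_known − 3.35 × (depth of known layers): K_A = 66.3526 − 3.35×23.88 = −13.6454; K_B = 34.398 − 3.35×(0.256 + 26.5) = −55.2346.
Balance: K_A = K_B + 14.8×ρ, so ρ = (K_A − K_B)/14.8 = 41.5892/14.8 = 2.81 g/cm³.

2.81 g/cm³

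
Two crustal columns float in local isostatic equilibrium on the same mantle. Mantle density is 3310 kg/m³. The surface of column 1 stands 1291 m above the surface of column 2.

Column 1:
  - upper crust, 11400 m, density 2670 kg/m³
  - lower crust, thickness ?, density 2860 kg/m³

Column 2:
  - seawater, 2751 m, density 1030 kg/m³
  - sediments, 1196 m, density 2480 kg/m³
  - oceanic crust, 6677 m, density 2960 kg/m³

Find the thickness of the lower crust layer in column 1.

Take the compensation level at the base of the deeper column (depth z_c below the surface of column 1) and equate Σ ρ_i t_i down to z_c; mantle fills any gap and the z_c terms cancel.
Column 1: 11400×2670 + x×2860 + (z_c − 11400 − x)×3310
Column 2: 1291×0 + 2751×1030 + 1196×2480 + 6677×2960 + (z_c − 1291 − 10624)×3310
The z_c×3310 term appears on both sides and cancels. Collect the known terms of each column as K = Σ(ρt)_known − 3310 × (depth of known layers): K_1 = 30438000 − 3310×11400 = −7296000; K_2 = 25563530 − 3310×(1291 + 10624) = −13875120.
Balance: K_1 − x×(3310 − 2860) = K_2, so x = (K_1 − K_2)/(3310 − 2860) = 6579120/450 = 14600 m.

14600 m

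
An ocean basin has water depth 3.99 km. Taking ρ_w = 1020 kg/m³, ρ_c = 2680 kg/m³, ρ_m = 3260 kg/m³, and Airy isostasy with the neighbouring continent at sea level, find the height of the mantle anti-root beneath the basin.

11.4 km

For local isostatic compensation: replacing crust with seawater at the top is compensated by replacing crust with mantle at the base: d (ρ_c − ρ_w) = a (ρ_m − ρ_c).
a = d (ρ_c − ρ_w)/(ρ_m − ρ_c) = 3.99 km × 1660/580 = 11.4 km.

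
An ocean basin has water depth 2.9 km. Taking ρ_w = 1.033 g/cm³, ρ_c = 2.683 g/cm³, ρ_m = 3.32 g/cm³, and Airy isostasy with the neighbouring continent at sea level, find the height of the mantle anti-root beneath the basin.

7.51 km

For local isostatic compensation: replacing crust with seawater at the top is compensated by replacing crust with mantle at the base: d (ρ_c − ρ_w) = a (ρ_m − ρ_c).
a = d (ρ_c − ρ_w)/(ρ_m − ρ_c) = 2.9 km × 1.65/0.637 = 7.51 km.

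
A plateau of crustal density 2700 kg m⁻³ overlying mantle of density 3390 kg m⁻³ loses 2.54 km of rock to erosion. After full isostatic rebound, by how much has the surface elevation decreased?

Rebound u = e ρ_c/ρ_m = 2.54 km × 2700/3390 = 2.023 km.
Net surface drop = e − u = 2.54 km − 2.023 km = e (ρ_m − ρ_c)/ρ_m = 0.517 km.

0.517 km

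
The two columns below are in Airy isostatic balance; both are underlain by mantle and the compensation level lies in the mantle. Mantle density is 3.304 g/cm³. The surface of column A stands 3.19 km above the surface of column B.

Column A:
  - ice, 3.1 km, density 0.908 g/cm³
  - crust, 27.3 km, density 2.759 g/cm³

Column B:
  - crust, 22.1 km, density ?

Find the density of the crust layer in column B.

Take the compensation level at the base of the deeper column (depth z_c below the surface of column A) and equate Σ ρ_i t_i down to z_c; mantle fills any gap and the z_c terms cancel.
Column A: 3.1×0.908 + 27.3×2.759 + (z_c − 30.4)×3.304
Column B: 3.19×0 + 22.1×ρ + (z_c − 3.19 − 22.1)×3.304
The z_c×3.304 term appears on both sides and cancels. Collect the known terms of each column as K = Σ(ρt)_known − 3.304 × (depth of known layers): K_A = 78.1355 − 3.304×30.4 = −22.3061; K_B = 0 − 3.304×(3.19 + 22.1) = −83.55816.
Balance: K_A = K_B + 22.1×ρ, so ρ = (K_A − K_B)/22.1 = 61.2521/22.1 = 2.77 g/cm³.

2.77 g/cm³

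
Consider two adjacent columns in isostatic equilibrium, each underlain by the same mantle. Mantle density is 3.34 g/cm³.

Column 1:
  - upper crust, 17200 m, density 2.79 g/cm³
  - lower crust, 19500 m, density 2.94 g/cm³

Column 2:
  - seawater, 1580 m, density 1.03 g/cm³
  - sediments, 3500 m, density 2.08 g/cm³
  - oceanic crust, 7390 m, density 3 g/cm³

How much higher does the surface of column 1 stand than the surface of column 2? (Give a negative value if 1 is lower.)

2000 m

For any compensation level in the mantle, the mantle terms cancel and isostasy reduces to e = (Σt_1 − Σt_2) − (Σ(ρt)_1 − Σ(ρt)_2) / ρ_m.
Σt_1 = 36700 m; Σt_2 = 12470 m; Σ(ρt)_1 = 105318; Σ(ρt)_2 = 31077.4 (in m·g/cm³).
e = (36700 − 12470) − (105318 − 31077.4) / 3.34 = 2000 m.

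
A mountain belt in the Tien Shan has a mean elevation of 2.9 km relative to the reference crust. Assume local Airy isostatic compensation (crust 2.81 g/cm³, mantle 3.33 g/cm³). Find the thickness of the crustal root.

By Archimedes' principle applied to the lithosphere: the weight of the topography is balanced by the buoyancy of the root, ρ_c h = (ρ_m − ρ_c) r.
r = h · ρ_c / (ρ_m − ρ_c) = 2.9 km × 2.81 / (3.33 − 2.81) = 15.7 km.

15.7 km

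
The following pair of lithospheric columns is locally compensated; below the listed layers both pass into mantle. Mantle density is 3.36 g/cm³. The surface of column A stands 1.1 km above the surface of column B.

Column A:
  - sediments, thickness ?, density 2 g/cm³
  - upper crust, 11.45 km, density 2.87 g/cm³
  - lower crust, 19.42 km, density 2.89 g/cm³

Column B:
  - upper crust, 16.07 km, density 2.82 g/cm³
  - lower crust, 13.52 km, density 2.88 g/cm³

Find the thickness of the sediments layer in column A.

3.03 km

Take the compensation level at the base of the deeper column (depth z_c below the surface of column A) and equate Σ ρ_i t_i down to z_c; mantle fills any gap and the z_c terms cancel.
Column A: x×2 + 11.45×2.87 + 19.42×2.89 + (z_c − 30.87 − x)×3.36
Column B: 1.1×0 + 16.07×2.82 + 13.52×2.88 + (z_c − 1.1 − 29.59)×3.36
The z_c×3.36 term appears on both sides and cancels. Collect the known terms of each column as K = Σ(ρt)_known − 3.36 × (depth of known layers): K_A = 88.9853 − 3.36×30.87 = −14.7379; K_B = 84.255 − 3.36×(1.1 + 29.59) = −18.8634.
Balance: K_A − x×(3.36 − 2) = K_B, so x = (K_A − K_B)/(3.36 − 2) = 4.1255/1.36 = 3.03 km.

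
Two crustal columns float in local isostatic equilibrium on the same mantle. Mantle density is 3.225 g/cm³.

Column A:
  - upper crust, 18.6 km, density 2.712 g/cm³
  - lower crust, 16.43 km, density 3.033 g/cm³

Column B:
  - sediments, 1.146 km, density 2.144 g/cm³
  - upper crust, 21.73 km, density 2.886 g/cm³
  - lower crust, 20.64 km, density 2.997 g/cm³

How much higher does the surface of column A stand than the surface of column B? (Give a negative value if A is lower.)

For any compensation level in the mantle, the mantle terms cancel and isostasy reduces to e = (Σt_A − Σt_B) − (Σ(ρt)_A − Σ(ρt)_B) / ρ_m.
Σt_A = 35.03 km; Σt_B = 43.516 km; Σ(ρt)_A = 100.27539; Σ(ρt)_B = 127.027884 (in km·g/cm³).
e = (35.03 − 43.516) − (100.27539 − 127.027884) / 3.225 = −0.191 km.

−0.191 km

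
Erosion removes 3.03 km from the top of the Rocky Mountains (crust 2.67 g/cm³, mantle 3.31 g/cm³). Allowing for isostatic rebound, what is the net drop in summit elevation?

0.586 km

Rebound u = e ρ_c/ρ_m = 3.03 km × 2.67/3.31 = 2.444 km.
Net surface drop = e − u = 3.03 km − 2.444 km = e (ρ_m − ρ_c)/ρ_m = 0.586 km.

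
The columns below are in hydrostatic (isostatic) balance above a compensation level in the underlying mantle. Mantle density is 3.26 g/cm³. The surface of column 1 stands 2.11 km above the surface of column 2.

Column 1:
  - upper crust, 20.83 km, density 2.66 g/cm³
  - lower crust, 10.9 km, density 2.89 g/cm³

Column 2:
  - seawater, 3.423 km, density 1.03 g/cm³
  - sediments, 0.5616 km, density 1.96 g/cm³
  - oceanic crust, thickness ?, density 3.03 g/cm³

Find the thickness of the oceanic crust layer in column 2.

5.6 km

Take the compensation level at the base of the deeper column (depth z_c below the surface of column 1) and equate Σ ρ_i t_i down to z_c; mantle fills any gap and the z_c terms cancel.
Column 1: 20.83×2.66 + 10.9×2.89 + (z_c − 31.73)×3.26
Column 2: 2.11×0 + 3.423×1.03 + 0.5616×1.96 + x×3.03 + (z_c − 2.11 − 3.9846 − x)×3.26
The z_c×3.26 term appears on both sides and cancels. Collect the known terms of each column as K = Σ(ρt)_known − 3.26 × (depth of known layers): K_1 = 86.9088 − 3.26×31.73 = −16.531; K_2 = 4.626426 − 3.26×(2.11 + 3.9846) = −15.24197.
Balance: K_1 = K_2 − x×(3.26 − 3.03), so x = (K_2 − K_1)/(3.26 − 3.03) = 1.28903/0.23 = 5.6 km.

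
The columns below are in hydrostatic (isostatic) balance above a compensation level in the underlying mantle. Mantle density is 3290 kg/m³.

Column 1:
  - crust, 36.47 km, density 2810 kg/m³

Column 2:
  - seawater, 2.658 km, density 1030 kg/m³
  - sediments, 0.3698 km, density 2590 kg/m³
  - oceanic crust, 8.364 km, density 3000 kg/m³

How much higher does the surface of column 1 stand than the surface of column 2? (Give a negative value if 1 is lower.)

2.68 km

For any compensation level in the mantle, the mantle terms cancel and isostasy reduces to e = (Σt_1 − Σt_2) − (Σ(ρt)_1 − Σ(ρt)_2) / ρ_m.
Σt_1 = 36.47 km; Σt_2 = 11.3918 km; Σ(ρt)_1 = 102480.7; Σ(ρt)_2 = 28787.522 (in km·kg/m³).
e = (36.47 − 11.3918) − (102480.7 − 28787.522) / 3290 = 2.68 km.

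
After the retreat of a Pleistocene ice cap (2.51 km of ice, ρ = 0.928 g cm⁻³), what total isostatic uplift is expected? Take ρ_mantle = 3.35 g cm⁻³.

Removing the load lets mantle flow back in; uplift u satisfies ρ_ice t = ρ_m u.
u = t ρ_ice/ρ_m = 2.51 km × 0.928/3.35 = 0.695 km.

0.695 km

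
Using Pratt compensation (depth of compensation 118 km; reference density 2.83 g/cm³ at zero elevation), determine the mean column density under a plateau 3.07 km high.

2.76 g/cm³

Pratt balance: ρ_ref D = ρ (D + h).
ρ = ρ_ref D/(D + h) = 2.83 × 118 km/(118 km + 3.07 km) = 2.76 g/cm³.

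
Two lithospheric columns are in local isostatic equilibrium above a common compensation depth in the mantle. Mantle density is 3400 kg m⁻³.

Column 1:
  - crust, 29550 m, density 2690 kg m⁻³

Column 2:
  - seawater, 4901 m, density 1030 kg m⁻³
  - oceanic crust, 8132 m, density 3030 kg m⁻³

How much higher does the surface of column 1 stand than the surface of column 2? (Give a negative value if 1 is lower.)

1870 m

For any compensation level in the mantle, the mantle terms cancel and isostasy reduces to e = (Σt_1 − Σt_2) − (Σ(ρt)_1 − Σ(ρt)_2) / ρ_m.
Σt_1 = 29550 m; Σt_2 = 13033 m; Σ(ρt)_1 = 79489500; Σ(ρt)_2 = 29687990 (in m·kg m⁻³).
e = (29550 − 13033) − (79489500 − 29687990) / 3400 = 1870 m.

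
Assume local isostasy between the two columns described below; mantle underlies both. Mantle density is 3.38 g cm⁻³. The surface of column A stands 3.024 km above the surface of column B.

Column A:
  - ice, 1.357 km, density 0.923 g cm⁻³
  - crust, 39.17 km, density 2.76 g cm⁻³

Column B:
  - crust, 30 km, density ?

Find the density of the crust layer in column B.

2.8 g cm⁻³

Take the compensation level at the base of the deeper column (depth z_c below the surface of column A) and equate Σ ρ_i t_i down to z_c; mantle fills any gap and the z_c terms cancel.
Column A: 1.357×0.923 + 39.17×2.76 + (z_c − 40.527)×3.38
Column B: 3.024×0 + 30×ρ + (z_c − 3.024 − 30)×3.38
The z_c×3.38 term appears on both sides and cancels. Collect the known terms of each column as K = Σ(ρt)_known − 3.38 × (depth of known layers): K_A = 109.361711 − 3.38×40.527 = −27.619549; K_B = 0 − 3.38×(3.024 + 30) = −111.62112.
Balance: K_A = K_B + 30×ρ, so ρ = (K_A − K_B)/30 = 84.0016/30 = 2.8 g cm⁻³.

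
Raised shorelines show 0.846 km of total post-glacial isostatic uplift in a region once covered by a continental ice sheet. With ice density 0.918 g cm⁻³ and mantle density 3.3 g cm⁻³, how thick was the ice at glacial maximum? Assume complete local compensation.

3.04 km

u = t ρ_ice/ρ_m → t = u ρ_m/ρ_ice = 0.846 km × 3.3/0.918 = 3.04 km.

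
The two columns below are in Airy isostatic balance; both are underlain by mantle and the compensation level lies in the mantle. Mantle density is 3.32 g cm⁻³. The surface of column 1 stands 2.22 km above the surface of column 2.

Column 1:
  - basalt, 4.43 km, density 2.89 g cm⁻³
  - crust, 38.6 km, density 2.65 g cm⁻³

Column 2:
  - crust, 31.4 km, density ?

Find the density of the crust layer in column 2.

2.67 g cm⁻³

Take the compensation level at the base of the deeper column (depth z_c below the surface of column 1) and equate Σ ρ_i t_i down to z_c; mantle fills any gap and the z_c terms cancel.
Column 1: 4.43×2.89 + 38.6×2.65 + (z_c − 43.03)×3.32
Column 2: 2.22×0 + 31.4×ρ + (z_c − 2.22 − 31.4)×3.32
The z_c×3.32 term appears on both sides and cancels. Collect the known terms of each column as K = Σ(ρt)_known − 3.32 × (depth of known layers): K_1 = 115.0927 − 3.32×43.03 = −27.7669; K_2 = 0 − 3.32×(2.22 + 31.4) = −111.6184.
Balance: K_1 = K_2 + 31.4×ρ, so ρ = (K_1 − K_2)/31.4 = 83.8515/31.4 = 2.67 g cm⁻³.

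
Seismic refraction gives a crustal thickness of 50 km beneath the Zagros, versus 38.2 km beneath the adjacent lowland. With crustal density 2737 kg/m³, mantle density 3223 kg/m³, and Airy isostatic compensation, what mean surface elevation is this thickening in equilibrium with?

1.78 km

Excess crust Δ = 50 km − 38.2 km = 11.8 km, split between elevation h and root r with h + r = Δ.
Airy balance ρ_c h = (ρ_m − ρ_c) r gives r = h ρ_c/(ρ_m − ρ_c), so h (1 + ρ_c/(ρ_m − ρ_c)) = Δ, i.e. h = Δ (ρ_m − ρ_c)/ρ_m.
h = 11.8 km × 486/3223 = 1.78 km.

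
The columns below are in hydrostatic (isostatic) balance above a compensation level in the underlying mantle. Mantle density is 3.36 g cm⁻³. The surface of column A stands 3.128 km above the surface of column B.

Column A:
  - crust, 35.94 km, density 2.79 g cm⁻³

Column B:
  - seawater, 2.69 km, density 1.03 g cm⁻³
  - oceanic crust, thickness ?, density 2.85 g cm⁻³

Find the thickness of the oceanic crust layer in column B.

7.27 km

Take the compensation level at the base of the deeper column (depth z_c below the surface of column A) and equate Σ ρ_i t_i down to z_c; mantle fills any gap and the z_c terms cancel.
Column A: 35.94×2.79 + (z_c − 35.94)×3.36
Column B: 3.128×0 + 2.69×1.03 + x×2.85 + (z_c − 3.128 − 2.69 − x)×3.36
The z_c×3.36 term appears on both sides and cancels. Collect the known terms of each column as K = Σ(ρt)_known − 3.36 × (depth of known layers): K_A = 100.2726 − 3.36×35.94 = −20.4858; K_B = 2.7707 − 3.36×(3.128 + 2.69) = −16.77778.
Balance: K_A = K_B − x×(3.36 − 2.85), so x = (K_B − K_A)/(3.36 − 2.85) = 3.70802/0.51 = 7.27 km.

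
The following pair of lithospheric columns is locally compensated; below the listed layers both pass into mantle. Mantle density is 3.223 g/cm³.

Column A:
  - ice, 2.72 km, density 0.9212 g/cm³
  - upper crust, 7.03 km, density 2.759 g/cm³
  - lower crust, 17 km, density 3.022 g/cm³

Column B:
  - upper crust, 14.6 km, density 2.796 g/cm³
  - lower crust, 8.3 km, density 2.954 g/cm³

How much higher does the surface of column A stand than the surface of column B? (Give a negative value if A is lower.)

For any compensation level in the mantle, the mantle terms cancel and isostasy reduces to e = (Σt_A − Σt_B) − (Σ(ρt)_A − Σ(ρt)_B) / ρ_m.
Σt_A = 26.75 km; Σt_B = 22.9 km; Σ(ρt)_A = 73.275434; Σ(ρt)_B = 65.3398 (in km·g/cm³).
e = (26.75 − 22.9) − (73.275434 − 65.3398) / 3.223 = 1.39 km.

1.39 km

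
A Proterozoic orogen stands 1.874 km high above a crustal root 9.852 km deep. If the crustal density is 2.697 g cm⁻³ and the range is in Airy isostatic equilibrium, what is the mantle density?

3.21 g cm⁻³

Airy balance: ρ_c h = (ρ_m − ρ_c) r → ρ_m = ρ_c (1 + h/r).
ρ_m = 2.697 × (1 + 1.874 km/9.852 km) = 3.21 g cm⁻³.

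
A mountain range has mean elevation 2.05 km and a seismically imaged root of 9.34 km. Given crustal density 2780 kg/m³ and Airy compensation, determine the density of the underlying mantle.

Airy balance: ρ_c h = (ρ_m − ρ_c) r → ρ_m = ρ_c (1 + h/r).
ρ_m = 2780 × (1 + 2.05 km/9.34 km) = 3390 kg/m³.

3390 kg/m³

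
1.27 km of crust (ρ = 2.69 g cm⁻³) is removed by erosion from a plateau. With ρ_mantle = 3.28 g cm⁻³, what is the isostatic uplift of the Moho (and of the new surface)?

1.04 km

Unloading: uplift u = e ρ_c/ρ_m = 1.27 km × 2.69/3.28 = 1.04 km.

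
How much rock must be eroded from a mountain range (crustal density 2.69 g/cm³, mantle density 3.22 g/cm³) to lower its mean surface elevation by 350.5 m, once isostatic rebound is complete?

Net drop Δ = e − u = e − e ρ_c/ρ_m = e (ρ_m − ρ_c)/ρ_m.
e = Δ ρ_m/(ρ_m − ρ_c) = 350.5 m × 3.22/0.53 = 2130 m.

2130 m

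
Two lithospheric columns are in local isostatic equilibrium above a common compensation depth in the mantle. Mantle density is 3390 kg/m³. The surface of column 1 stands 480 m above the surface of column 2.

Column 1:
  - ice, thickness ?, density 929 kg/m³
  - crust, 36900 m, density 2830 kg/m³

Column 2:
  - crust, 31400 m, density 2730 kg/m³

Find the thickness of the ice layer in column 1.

Take the compensation level at the base of the deeper column (depth z_c below the surface of column 1) and equate Σ ρ_i t_i down to z_c; mantle fills any gap and the z_c terms cancel.
Column 1: x×929 + 36900×2830 + (z_c − 36900 − x)×3390
Column 2: 480×0 + 31400×2730 + (z_c − 480 − 31400)×3390
The z_c×3390 term appears on both sides and cancels. Collect the known terms of each column as K = Σ(ρt)_known − 3390 × (depth of known layers): K_1 = 104427000 − 3390×36900 = −20664000; K_2 = 85722000 − 3390×(480 + 31400) = −22351200.
Balance: K_1 − x×(3390 − 929) = K_2, so x = (K_1 − K_2)/(3390 − 929) = 1687200/2461 = 686 m.

686 m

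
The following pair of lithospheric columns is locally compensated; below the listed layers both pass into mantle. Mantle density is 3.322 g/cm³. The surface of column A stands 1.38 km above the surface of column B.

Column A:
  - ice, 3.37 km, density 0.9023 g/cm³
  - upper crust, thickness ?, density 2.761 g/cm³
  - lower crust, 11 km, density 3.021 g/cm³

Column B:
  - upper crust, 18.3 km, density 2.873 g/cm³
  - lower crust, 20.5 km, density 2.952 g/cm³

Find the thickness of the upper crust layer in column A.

Take the compensation level at the base of the deeper column (depth z_c below the surface of column A) and equate Σ ρ_i t_i down to z_c; mantle fills any gap and the z_c terms cancel.
Column A: 3.37×0.9023 + x×2.761 + 11×3.021 + (z_c − 14.37 − x)×3.322
Column B: 1.38×0 + 18.3×2.873 + 20.5×2.952 + (z_c − 1.38 − 38.8)×3.322
The z_c×3.322 term appears on both sides and cancels. Collect the known terms of each column as K = Σ(ρt)_known − 3.322 × (depth of known layers): K_A = 36.271751 − 3.322×14.37 = −11.465389; K_B = 113.0919 − 3.322×(1.38 + 38.8) = −20.38606.
Balance: K_A − x×(3.322 − 2.761) = K_B, so x = (K_A − K_B)/(3.322 − 2.761) = 8.92067/0.561 = 15.9 km.

15.9 km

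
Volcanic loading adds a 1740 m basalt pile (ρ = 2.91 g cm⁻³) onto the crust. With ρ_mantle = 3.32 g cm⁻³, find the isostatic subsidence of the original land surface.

1530 m

Subaerial loading: s = t ρ_load / ρ_m.
s = 1740 m × 2.91/3.32 = 1530 m.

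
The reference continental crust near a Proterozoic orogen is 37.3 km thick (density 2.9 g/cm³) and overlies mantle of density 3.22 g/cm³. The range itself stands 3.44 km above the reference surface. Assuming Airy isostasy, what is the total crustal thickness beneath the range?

Root depth r = h ρ_c / (ρ_m − ρ_c) = 3.44 km × 2.9 / 0.32 = 31.18 km.
Total thickness = T + h + r = 37.3 km + 3.44 km + 31.18 km = 71.9 km.

71.9 km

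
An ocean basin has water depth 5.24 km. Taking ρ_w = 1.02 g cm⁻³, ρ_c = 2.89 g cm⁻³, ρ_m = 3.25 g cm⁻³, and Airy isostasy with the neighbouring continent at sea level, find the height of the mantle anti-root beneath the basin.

27.2 km

Balancing pressure at the compensation depth: replacing crust with seawater at the top is compensated by replacing crust with mantle at the base: d (ρ_c − ρ_w) = a (ρ_m − ρ_c).
a = d (ρ_c − ρ_w)/(ρ_m − ρ_c) = 5.24 km × 1.87/0.36 = 27.2 km.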